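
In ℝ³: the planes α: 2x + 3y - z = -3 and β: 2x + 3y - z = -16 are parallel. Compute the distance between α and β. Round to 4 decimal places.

Same normal n = (2, 3, -1) with |n| = √14; distance = |-3 − (-16)| / |n| = 13/√14 ≈ 3.4744.

3.4744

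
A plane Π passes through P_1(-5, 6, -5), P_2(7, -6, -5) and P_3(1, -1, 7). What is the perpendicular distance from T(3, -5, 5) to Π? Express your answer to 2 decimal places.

P_1P_2 = (12, -12, 0), P_1P_3 = (6, -7, 12); a normal to Π is P_1P_2 × P_1P_3 = (-144, -144, -12).
Using P_1: Π has equation -144x - 144y - 12z = -84.
n·T − d = (-144)·(3) + (-144)·(-5) + (-12)·(5) − (-84) = 312; |n| = √41616.
Distance = |312| / √41616 = 312/√41616 ≈ 1.53.

1.53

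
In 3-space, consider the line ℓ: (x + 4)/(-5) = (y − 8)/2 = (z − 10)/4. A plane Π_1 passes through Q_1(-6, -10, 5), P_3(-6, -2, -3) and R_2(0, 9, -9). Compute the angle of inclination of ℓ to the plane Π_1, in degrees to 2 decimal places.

67.41

ℓ has direction (-5, 2, 4) through (-4, 8, 10).
Q_1P_3 = (0, 8, -8), Q_1R_2 = (6, 19, -14); a normal to Π_1 is Q_1P_3 × Q_1R_2 = (40, -48, -48).
Using Q_1: Π_1 has equation 40x - 48y - 48z = 0.
sin θ = |n·v| / (|n||v|) = |-488| / (√6208 · √45) = 0.92329.
θ ≈ 67.41°.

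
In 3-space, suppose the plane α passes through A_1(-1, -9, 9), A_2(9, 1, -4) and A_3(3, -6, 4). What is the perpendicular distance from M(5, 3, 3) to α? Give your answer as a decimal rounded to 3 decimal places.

A_1A_2 = (10, 10, -13), A_1A_3 = (4, 3, -5); a normal to α is A_1A_2 × A_1A_3 = (-11, -2, -10).
Using A_1: α has equation -11x - 2y - 10z = -61.
n·M − d = (-11)·(5) + (-2)·(3) + (-10)·(3) − (-61) = -30; |n| = √225.
Distance = |-30| / √225 = 30/√225 ≈ 2.000.

2.000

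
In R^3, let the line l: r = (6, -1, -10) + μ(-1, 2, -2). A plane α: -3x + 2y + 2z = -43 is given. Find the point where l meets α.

Substitute r = (6, -1, -10) + t(-1, 2, -2) into the plane: -40 + 3t = -43, so t = -1.
Intersection: (6, -1, -10) + (-1)·(-1, 2, -2) = (7, -3, -8).

(7, -3, -8)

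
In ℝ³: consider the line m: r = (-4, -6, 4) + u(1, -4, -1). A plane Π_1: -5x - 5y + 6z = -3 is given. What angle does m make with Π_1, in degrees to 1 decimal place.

13.2

sin θ = |n·v| / (|n||v|) = |9| / (√86 · √18) = 0.22875.
θ ≈ 13.2°.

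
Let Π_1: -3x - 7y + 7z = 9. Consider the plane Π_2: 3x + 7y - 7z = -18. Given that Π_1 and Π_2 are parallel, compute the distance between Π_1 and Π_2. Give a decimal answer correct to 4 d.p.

0.8701

Rescale Π_2 by 1/(-1): -3x - 7y + 7z = 18. Then distance = |9 − 18| / √107 ≈ 0.8701.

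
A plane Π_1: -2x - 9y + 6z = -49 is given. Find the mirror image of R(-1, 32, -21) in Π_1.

λ = (n·R − d)/|n|² = (-412 − (-49))/121 = -3.
Reflection = R − 2λn = (-1, 32, -21) − (-6)·(-2, -9, 6) = (-13, -22, 15).

(-13, -22, 15)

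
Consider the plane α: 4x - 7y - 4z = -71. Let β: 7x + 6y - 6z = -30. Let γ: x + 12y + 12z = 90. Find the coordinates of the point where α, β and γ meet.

Solving the 3×3 linear system 4x - 7y - 4z = -71, 7x + 6y - 6z = -30, x + 12y + 12z = 90 (e.g. by elimination or Cramer's rule, determinant = 894) gives (-6, 5, 3).

(-6, 5, 3)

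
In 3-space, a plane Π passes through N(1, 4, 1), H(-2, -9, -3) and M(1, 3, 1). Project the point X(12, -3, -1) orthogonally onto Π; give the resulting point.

NH = (-3, -13, -4), NM = (0, -1, 0); a normal to Π is NH × NM = (-4, 0, 3).
Using N: Π has equation -4x + 3z = -1.
Foot = X − λn with λ = (n·X − d)/|n|² = (-51 − (-1))/25 = -2.
Foot = (12, -3, -1) − (-2)·(-4, 0, 3) = (4, -3, 5).

(4, -3, 5)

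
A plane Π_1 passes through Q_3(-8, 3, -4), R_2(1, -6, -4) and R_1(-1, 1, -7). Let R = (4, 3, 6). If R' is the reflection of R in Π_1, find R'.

Q_3R_2 = (9, -9, 0), Q_3R_1 = (7, -2, -3); a normal to Π_1 is Q_3R_2 × Q_3R_1 = (27, 27, 45).
Using Q_3: Π_1 has equation 27x + 27y + 45z = -315.
λ = (n·R − d)/|n|² = (459 − (-315))/3483 = 2/9.
Reflection = R − 2λn = (4, 3, 6) − (4/9)·(27, 27, 45) = (-8, -9, -14).

(-8, -9, -14)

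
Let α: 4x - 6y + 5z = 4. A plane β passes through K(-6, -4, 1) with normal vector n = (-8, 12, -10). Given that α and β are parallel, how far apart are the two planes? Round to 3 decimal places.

β: n·r = n·K gives -8x + 12y - 10z = -10.
Rescale β by 1/(-2): 4x - 6y + 5z = 5. Then distance = |4 − 5| / √77 ≈ 0.114.

0.114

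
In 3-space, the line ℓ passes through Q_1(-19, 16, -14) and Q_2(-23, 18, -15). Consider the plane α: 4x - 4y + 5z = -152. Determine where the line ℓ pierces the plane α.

(-11, 12, -12)

A direction vector for ℓ is Q_2 − Q_1 = (-4, 2, -1).
Substitute r = (-19, 16, -14) + t(-4, 2, -1) into the plane: -210 + (-29)t = -152, so t = -2.
Intersection: (-19, 16, -14) + (-2)·(-4, 2, -1) = (-11, 12, -12).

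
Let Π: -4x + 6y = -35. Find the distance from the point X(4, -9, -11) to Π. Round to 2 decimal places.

n·X − d = (-4)·(4) + (6)·(-9) + (0)·(-11) − (-35) = -35; |n| = √52.
Distance = |-35| / √52 = 35/√52 ≈ 4.85.

4.85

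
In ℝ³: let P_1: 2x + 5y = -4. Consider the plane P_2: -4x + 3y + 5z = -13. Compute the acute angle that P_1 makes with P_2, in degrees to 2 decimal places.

cos θ = |n₁·n₂| / (|n₁||n₂|) = |7| / (√29 · √50).
θ = arccos(0.18383) ≈ 79.41°.

79.41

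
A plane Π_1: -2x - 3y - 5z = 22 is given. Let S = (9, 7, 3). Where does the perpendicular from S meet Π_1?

(5, 1, -7)

Foot = S − λn with λ = (n·S − d)/|n|² = (-54 − 22)/38 = -2.
Foot = (9, 7, 3) − (-2)·(-2, -3, -5) = (5, 1, -7).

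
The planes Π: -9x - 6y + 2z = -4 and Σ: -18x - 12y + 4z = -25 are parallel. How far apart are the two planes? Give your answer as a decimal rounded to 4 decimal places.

0.7727

Rescale Σ by 1/2: -9x - 6y + 2z = -25/2. Then distance = |-4 − (-25/2)| / √121 ≈ 0.7727.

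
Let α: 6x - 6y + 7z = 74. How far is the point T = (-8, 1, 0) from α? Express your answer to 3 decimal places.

n·T − d = (6)·(-8) + (-6)·(1) + (7)·(0) − 74 = -128; |n| = √121.
Distance = |-128| / √121 = 128/√121 ≈ 11.636.

11.636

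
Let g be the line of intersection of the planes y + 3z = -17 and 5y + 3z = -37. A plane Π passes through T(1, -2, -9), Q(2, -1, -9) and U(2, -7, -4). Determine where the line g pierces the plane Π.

Direction of g: (0, 1, 3) × (0, 5, 3) = (-12, 0, 0).
A point on g: solving the two plane equations with x = 7 gives (7, -5, -4).
TQ = (1, 1, 0), TU = (1, -5, 5); a normal to Π is TQ × TU = (5, -5, -6).
Using T: Π has equation 5x - 5y - 6z = 69.
Substitute r = (7, -5, -4) + t(-12, 0, 0) into the plane: 84 + (-60)t = 69, so t = 1/4.
Intersection: (7, -5, -4) + (1/4)·(-12, 0, 0) = (4, -5, -4).

(4, -5, -4)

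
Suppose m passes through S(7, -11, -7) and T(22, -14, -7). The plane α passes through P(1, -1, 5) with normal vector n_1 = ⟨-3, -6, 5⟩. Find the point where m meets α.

A direction vector for m is T − S = (15, -3, 0).
α: n_1·r = n_1·P gives -3x - 6y + 5z = 28.
Substitute r = (7, -11, -7) + t(15, -3, 0) into the plane: 10 + (-27)t = 28, so t = -2/3.
Intersection: (7, -11, -7) + (-2/3)·(15, -3, 0) = (-3, -9, -7).

(-3, -9, -7)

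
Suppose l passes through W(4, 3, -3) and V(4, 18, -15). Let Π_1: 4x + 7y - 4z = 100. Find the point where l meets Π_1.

A direction vector for l is V − W = (0, 15, -12).
Substitute r = (4, 3, -3) + t(0, 15, -12) into the plane: 49 + 153t = 100, so t = 1/3.
Intersection: (4, 3, -3) + (1/3)·(0, 15, -12) = (4, 8, -7).

(4, 8, -7)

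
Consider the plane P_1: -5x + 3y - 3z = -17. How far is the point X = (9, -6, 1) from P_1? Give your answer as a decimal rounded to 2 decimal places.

7.47

n·X − d = (-5)·(9) + (3)·(-6) + (-3)·(1) − (-17) = -49; |n| = √43.
Distance = |-49| / √43 = 49/√43 ≈ 7.47.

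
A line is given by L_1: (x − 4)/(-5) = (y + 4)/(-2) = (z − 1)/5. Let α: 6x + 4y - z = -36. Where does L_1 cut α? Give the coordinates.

L_1 has direction (-5, -2, 5) through (4, -4, 1).
Substitute r = (4, -4, 1) + t(-5, -2, 5) into the plane: 7 + (-43)t = -36, so t = 1.
Intersection: (4, -4, 1) + 1·(-5, -2, 5) = (-1, -6, 6).

(-1, -6, 6)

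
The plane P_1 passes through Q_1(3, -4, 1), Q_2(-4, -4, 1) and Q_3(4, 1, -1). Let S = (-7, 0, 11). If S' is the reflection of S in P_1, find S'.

(-7, -8, -9)

Q_1Q_2 = (-7, 0, 0), Q_1Q_3 = (1, 5, -2); a normal to P_1 is Q_1Q_2 × Q_1Q_3 = (0, -14, -35).
Using Q_1: P_1 has equation -14y - 35z = 21.
λ = (n·S − d)/|n|² = (-385 − 21)/1421 = -2/7.
Reflection = S − 2λn = (-7, 0, 11) − (-4/7)·(0, -14, -35) = (-7, -8, -9).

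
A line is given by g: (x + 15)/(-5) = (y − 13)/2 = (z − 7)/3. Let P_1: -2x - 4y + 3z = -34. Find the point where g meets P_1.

(0, 7, -2)

g has direction (-5, 2, 3) through (-15, 13, 7).
Substitute r = (-15, 13, 7) + t(-5, 2, 3) into the plane: -1 + 11t = -34, so t = -3.
Intersection: (-15, 13, 7) + (-3)·(-5, 2, 3) = (0, 7, -2).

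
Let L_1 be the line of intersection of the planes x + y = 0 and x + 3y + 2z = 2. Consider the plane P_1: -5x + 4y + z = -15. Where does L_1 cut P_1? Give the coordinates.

Direction of L_1: (1, 1, 0) × (1, 3, 2) = (2, -2, 2).
A point on L_1: solving the two plane equations with x = 10 gives (10, -10, 11).
Substitute r = (10, -10, 11) + t(2, -2, 2) into the plane: -79 + (-16)t = -15, so t = -4.
Intersection: (10, -10, 11) + (-4)·(2, -2, 2) = (2, -2, 3).

(2, -2, 3)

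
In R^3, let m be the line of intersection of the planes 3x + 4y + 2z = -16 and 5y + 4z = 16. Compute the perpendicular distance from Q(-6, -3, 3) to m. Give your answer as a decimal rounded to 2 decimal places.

Direction of m: (3, 4, 2) × (0, 5, 4) = (6, -12, 15).
A point on m: solving the two plane equations with x = -8 gives (-8, 0, 4).
Taking (-8, 0, 4) on m with direction v = (6, -12, 15): w = Q − (-8, 0, 4) = (2, -3, -1), and w × v = (-57, -36, -6).
Distance = |w × v| / |v| = √4581 / √405 ≈ 3.36.

3.36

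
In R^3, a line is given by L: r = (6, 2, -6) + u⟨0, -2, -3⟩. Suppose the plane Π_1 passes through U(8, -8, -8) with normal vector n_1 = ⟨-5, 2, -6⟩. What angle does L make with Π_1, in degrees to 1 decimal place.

28.8

Π_1: n_1·r = n_1·U gives -5x + 2y - 6z = -8.
sin θ = |n·v| / (|n||v|) = |14| / (√65 · √13) = 0.48161.
θ ≈ 28.8°.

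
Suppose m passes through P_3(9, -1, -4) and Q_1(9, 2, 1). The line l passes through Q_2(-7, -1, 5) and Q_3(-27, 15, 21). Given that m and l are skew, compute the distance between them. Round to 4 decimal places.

A direction vector for m is Q_1 − P_3 = (0, 3, 5).
A direction vector for l is Q_3 − Q_2 = (-20, 16, 16).
Common perpendicular direction n = (0, 3, 5) × (-20, 16, 16) = (-32, -100, 60).
With w = (-7, -1, 5) − (9, -1, -4) = (-16, 0, 9), w · n = 1052.
Distance = |w · n| / |n| = |1052| / √14624 ≈ 8.6993.

8.6993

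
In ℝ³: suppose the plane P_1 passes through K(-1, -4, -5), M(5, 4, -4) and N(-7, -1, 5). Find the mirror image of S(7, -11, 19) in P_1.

KM = (6, 8, 1), KN = (-6, 3, 10); a normal to P_1 is KM × KN = (77, -66, 66).
Using K: P_1 has equation 77x - 66y + 66z = -143.
λ = (n·S − d)/|n|² = (2519 − (-143))/14641 = 2/11.
Reflection = S − 2λn = (7, -11, 19) − (4/11)·(77, -66, 66) = (-21, 13, -5).

(-21, 13, -5)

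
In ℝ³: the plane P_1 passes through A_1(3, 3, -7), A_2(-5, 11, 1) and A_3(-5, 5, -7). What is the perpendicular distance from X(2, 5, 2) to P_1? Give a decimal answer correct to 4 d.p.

A_1A_2 = (-8, 8, 8), A_1A_3 = (-8, 2, 0); a normal to P_1 is A_1A_2 × A_1A_3 = (-16, -64, 48).
Using A_1: P_1 has equation -16x - 64y + 48z = -576.
n·X − d = (-16)·(2) + (-64)·(5) + (48)·(2) − (-576) = 320; |n| = √6656.
Distance = |320| / √6656 = 320/√6656 ≈ 3.9223.

3.9223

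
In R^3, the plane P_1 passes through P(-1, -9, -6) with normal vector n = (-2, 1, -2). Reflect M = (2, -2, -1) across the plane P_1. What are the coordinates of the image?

(-2, 0, -5)

P_1: n·r = n·P gives -2x + y - 2z = 5.
λ = (n·M − d)/|n|² = (-4 − 5)/9 = -1.
Reflection = M − 2λn = (2, -2, -1) − (-2)·(-2, 1, -2) = (-2, 0, -5).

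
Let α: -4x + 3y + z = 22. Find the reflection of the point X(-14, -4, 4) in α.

λ = (n·X − d)/|n|² = (48 − 22)/26 = 1.
Reflection = X − 2λn = (-14, -4, 4) − 2·(-4, 3, 1) = (-6, -10, 2).

(-6, -10, 2)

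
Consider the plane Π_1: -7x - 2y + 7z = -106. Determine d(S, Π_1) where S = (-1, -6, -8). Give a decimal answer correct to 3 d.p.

6.832

n·S − d = (-7)·(-1) + (-2)·(-6) + (7)·(-8) − (-106) = 69; |n| = √102.
Distance = |69| / √102 = 69/√102 ≈ 6.832.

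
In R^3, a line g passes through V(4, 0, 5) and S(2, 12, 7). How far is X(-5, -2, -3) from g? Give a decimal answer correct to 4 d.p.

A direction vector for g is S − V = (-2, 12, 2).
Taking (4, 0, 5) on g with direction v = (-2, 12, 2): w = X − (4, 0, 5) = (-9, -2, -8), and w × v = (92, 34, -112).
Distance = |w × v| / |v| = √22164 / √152 ≈ 12.0754.

12.0754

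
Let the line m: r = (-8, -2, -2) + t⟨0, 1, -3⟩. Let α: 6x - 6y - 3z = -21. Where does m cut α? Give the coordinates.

Substitute r = (-8, -2, -2) + t(0, 1, -3) into the plane: -30 + 3t = -21, so t = 3.
Intersection: (-8, -2, -2) + 3·(0, 1, -3) = (-8, 1, -11).

(-8, 1, -11)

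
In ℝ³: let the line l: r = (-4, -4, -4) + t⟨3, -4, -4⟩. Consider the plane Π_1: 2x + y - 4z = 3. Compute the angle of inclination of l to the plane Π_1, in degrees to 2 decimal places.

sin θ = |n·v| / (|n||v|) = |18| / (√21 · √41) = 0.61344.
θ ≈ 37.84°.

37.84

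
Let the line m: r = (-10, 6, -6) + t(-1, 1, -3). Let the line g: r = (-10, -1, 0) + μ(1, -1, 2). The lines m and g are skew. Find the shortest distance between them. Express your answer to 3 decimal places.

4.950

Common perpendicular direction n = (-1, 1, -3) × (1, -1, 2) = (-1, -1, 0).
With w = (-10, -1, 0) − (-10, 6, -6) = (0, -7, 6), w · n = 7.
Distance = |w · n| / |n| = |7| / √2 ≈ 4.950.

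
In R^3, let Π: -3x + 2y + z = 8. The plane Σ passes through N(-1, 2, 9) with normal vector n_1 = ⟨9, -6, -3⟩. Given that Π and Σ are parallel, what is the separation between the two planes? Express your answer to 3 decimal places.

Σ: n_1·r = n_1·N gives 9x - 6y - 3z = -48.
Rescale Σ by 1/(-3): -3x + 2y + z = 16. Then distance = |8 − 16| / √14 ≈ 2.138.

2.138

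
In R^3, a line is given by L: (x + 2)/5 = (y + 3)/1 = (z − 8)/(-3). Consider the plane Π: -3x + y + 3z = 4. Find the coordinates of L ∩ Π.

(3, -2, 5)

L has direction (5, 1, -3) through (-2, -3, 8).
Substitute r = (-2, -3, 8) + t(5, 1, -3) into the plane: 27 + (-23)t = 4, so t = 1.
Intersection: (-2, -3, 8) + 1·(5, 1, -3) = (3, -2, 5).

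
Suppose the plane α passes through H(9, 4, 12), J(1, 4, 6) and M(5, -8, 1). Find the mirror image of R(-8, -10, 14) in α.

HJ = (-8, 0, -6), HM = (-4, -12, -11); a normal to α is HJ × HM = (-72, -64, 96).
Using H: α has equation -72x - 64y + 96z = 248.
λ = (n·R − d)/|n|² = (2560 − 248)/18496 = 1/8.
Reflection = R − 2λn = (-8, -10, 14) − (1/4)·(-72, -64, 96) = (10, 6, -10).

(10, 6, -10)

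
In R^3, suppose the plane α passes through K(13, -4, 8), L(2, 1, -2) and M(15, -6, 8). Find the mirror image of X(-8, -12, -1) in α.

(12, 8, -13)

KL = (-11, 5, -10), KM = (2, -2, 0); a normal to α is KL × KM = (-20, -20, 12).
Using K: α has equation -20x - 20y + 12z = -84.
λ = (n·X − d)/|n|² = (388 − (-84))/944 = 1/2.
Reflection = X − 2λn = (-8, -12, -1) − 1·(-20, -20, 12) = (12, 8, -13).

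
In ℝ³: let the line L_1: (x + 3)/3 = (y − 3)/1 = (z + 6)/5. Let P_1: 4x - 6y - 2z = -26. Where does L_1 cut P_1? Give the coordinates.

(3, 5, 4)

L_1 has direction (3, 1, 5) through (-3, 3, -6).
Substitute r = (-3, 3, -6) + t(3, 1, 5) into the plane: -18 + (-4)t = -26, so t = 2.
Intersection: (-3, 3, -6) + 2·(3, 1, 5) = (3, 5, 4).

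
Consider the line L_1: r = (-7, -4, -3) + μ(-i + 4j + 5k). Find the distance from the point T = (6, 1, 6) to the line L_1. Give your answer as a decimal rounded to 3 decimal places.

14.513

Taking (-7, -4, -3) on L_1 with direction v = (-1, 4, 5): w = T − (-7, -4, -3) = (13, 5, 9), and w × v = (-11, -74, 57).
Distance = |w × v| / |v| = √8846 / √42 ≈ 14.513.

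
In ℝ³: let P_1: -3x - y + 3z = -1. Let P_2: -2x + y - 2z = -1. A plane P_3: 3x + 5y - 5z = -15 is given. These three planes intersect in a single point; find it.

(0, -5, -2)

Solving the 3×3 linear system -3x - y + 3z = -1, -2x + y - 2z = -1, 3x + 5y - 5z = -15 (e.g. by elimination or Cramer's rule, determinant = -38) gives (0, -5, -2).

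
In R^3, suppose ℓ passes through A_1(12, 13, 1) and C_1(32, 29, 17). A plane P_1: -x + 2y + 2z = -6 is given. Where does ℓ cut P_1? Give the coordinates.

A direction vector for ℓ is C_1 − A_1 = (20, 16, 16).
Substitute r = (12, 13, 1) + t(20, 16, 16) into the plane: 16 + 44t = -6, so t = -1/2.
Intersection: (12, 13, 1) + (-1/2)·(20, 16, 16) = (2, 5, -7).

(2, 5, -7)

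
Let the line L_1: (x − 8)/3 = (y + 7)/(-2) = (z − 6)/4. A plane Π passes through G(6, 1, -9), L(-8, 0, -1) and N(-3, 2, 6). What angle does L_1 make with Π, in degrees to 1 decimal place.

L_1 has direction (3, -2, 4) through (8, -7, 6).
GL = (-14, -1, 8), GN = (-9, 1, 15); a normal to Π is GL × GN = (-23, 138, -23).
Using G: Π has equation -23x + 138y - 23z = 207.
sin θ = |n·v| / (|n||v|) = |-437| / (√20102 · √29) = 0.57235.
θ ≈ 34.9°.

34.9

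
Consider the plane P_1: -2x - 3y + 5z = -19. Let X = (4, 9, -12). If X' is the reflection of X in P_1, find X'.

λ = (n·X − d)/|n|² = (-95 − (-19))/38 = -2.
Reflection = X − 2λn = (4, 9, -12) − (-4)·(-2, -3, 5) = (-4, -3, 8).

(-4, -3, 8)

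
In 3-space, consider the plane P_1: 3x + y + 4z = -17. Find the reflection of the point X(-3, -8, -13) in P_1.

(9, -4, 3)

λ = (n·X − d)/|n|² = (-69 − (-17))/26 = -2.
Reflection = X − 2λn = (-3, -8, -13) − (-4)·(3, 1, 4) = (9, -4, 3).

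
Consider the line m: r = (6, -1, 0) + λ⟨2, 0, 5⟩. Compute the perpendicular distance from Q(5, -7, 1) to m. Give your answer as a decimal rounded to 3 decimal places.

Taking (6, -1, 0) on m with direction v = (2, 0, 5): w = Q − (6, -1, 0) = (-1, -6, 1), and w × v = (-30, 7, 12).
Distance = |w × v| / |v| = √1093 / √29 ≈ 6.139.

6.139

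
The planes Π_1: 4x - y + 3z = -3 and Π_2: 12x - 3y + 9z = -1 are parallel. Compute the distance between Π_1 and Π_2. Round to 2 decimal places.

0.52

Rescale Π_2 by 1/3: 4x - y + 3z = -1/3. Then distance = |-3 − (-1/3)| / √26 ≈ 0.52.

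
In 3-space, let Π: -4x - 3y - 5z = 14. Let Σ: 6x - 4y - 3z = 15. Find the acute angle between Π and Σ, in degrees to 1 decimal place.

86.9

cos θ = |n₁·n₂| / (|n₁||n₂|) = |3| / (√50 · √61).
θ = arccos(0.05432) ≈ 86.9°.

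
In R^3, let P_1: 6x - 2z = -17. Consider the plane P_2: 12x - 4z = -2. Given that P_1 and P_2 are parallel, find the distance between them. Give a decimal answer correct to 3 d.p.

2.530

Rescale P_2 by 1/2: 6x - 2z = -1. Then distance = |-17 − (-1)| / √40 ≈ 2.530.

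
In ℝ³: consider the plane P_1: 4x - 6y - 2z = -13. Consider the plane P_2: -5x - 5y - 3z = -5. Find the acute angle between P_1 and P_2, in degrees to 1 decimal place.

cos θ = |n₁·n₂| / (|n₁||n₂|) = |16| / (√56 · √59).
θ = arccos(0.27836) ≈ 73.8°.

73.8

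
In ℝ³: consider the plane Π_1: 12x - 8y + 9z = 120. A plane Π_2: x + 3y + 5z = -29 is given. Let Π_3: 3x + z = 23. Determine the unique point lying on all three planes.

(9, -6, -4)

Solving the 3×3 linear system 12x - 8y + 9z = 120, x + 3y + 5z = -29, 3x + z = 23 (e.g. by elimination or Cramer's rule, determinant = -157) gives (9, -6, -4).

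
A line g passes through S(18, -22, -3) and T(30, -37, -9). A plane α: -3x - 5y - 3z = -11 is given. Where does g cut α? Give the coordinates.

(2, -2, 5)

A direction vector for g is T − S = (12, -15, -6).
Substitute r = (18, -22, -3) + t(12, -15, -6) into the plane: 65 + 57t = -11, so t = -4/3.
Intersection: (18, -22, -3) + (-4/3)·(12, -15, -6) = (2, -2, 5).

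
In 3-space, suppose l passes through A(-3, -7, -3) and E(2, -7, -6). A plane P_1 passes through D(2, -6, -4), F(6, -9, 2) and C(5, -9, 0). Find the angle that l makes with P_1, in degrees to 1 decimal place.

72.8

A direction vector for l is E − A = (5, 0, -3).
DF = (4, -3, 6), DC = (3, -3, 4); a normal to P_1 is DF × DC = (6, 2, -3).
Using D: P_1 has equation 6x + 2y - 3z = 12.
sin θ = |n·v| / (|n||v|) = |39| / (√49 · √34) = 0.95549.
θ ≈ 72.8°.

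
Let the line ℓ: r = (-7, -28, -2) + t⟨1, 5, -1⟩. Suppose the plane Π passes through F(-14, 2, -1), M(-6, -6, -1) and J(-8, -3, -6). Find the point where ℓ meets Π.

(-3, -8, -6)

FM = (8, -8, 0), FJ = (6, -5, -5); a normal to Π is FM × FJ = (40, 40, 8).
Using F: Π has equation 40x + 40y + 8z = -488.
Substitute r = (-7, -28, -2) + t(1, 5, -1) into the plane: -1416 + 232t = -488, so t = 4.
Intersection: (-7, -28, -2) + 4·(1, 5, -1) = (-3, -8, -6).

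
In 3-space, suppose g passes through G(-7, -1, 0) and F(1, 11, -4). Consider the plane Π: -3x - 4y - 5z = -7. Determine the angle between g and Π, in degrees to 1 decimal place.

29.4

A direction vector for g is F − G = (8, 12, -4).
sin θ = |n·v| / (|n||v|) = |-52| / (√50 · √224) = 0.49135.
θ ≈ 29.4°.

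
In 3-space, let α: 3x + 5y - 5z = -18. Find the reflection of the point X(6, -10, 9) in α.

(12, 0, -1)

λ = (n·X − d)/|n|² = (-77 − (-18))/59 = -1.
Reflection = X − 2λn = (6, -10, 9) − (-2)·(3, 5, -5) = (12, 0, -1).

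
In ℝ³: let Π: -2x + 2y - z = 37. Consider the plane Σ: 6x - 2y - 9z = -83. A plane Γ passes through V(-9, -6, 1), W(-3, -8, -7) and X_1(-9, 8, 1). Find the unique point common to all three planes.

VW = (6, -2, -8), VX_1 = (0, 14, 0); a normal to Γ is VW × VX_1 = (112, 0, 84).
Using V: Γ has equation 112x + 84z = -924.
Solving the 3×3 linear system -2x + 2y - z = 37, 6x - 2y - 9z = -83, 112x + 84z = -924 (e.g. by elimination or Cramer's rule, determinant = -2912) gives (-9, 10, 1).

(-9, 10, 1)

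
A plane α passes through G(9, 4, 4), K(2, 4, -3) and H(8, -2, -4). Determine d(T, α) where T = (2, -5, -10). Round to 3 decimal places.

GK = (-7, 0, -7), GH = (-1, -6, -8); a normal to α is GK × GH = (-42, -49, 42).
Using G: α has equation -42x - 49y + 42z = -406.
n·T − d = (-42)·(2) + (-49)·(-5) + (42)·(-10) − (-406) = 147; |n| = √5929.
Distance = |147| / √5929 = 147/√5929 ≈ 1.909.

1.909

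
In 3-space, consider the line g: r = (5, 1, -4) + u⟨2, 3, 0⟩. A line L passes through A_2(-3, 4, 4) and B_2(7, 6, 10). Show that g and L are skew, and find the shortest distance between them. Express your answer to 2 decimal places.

A direction vector for L is B_2 − A_2 = (10, 2, 6).
Common perpendicular direction n = (2, 3, 0) × (10, 2, 6) = (18, -12, -26).
With w = (-3, 4, 4) − (5, 1, -4) = (-8, 3, 8), w · n = -388.
Since n ≠ 0 the lines are not parallel, and w · n = -388 ≠ 0 so they do not intersect; hence they are skew.
Distance = |w · n| / |n| = |-388| / √1144 ≈ 11.47.

11.47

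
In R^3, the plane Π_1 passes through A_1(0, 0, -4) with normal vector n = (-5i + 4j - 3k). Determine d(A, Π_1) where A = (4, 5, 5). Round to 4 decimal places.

3.8184

Π_1: n·r = n·A_1 gives -5x + 4y - 3z = 12.
n·A − d = (-5)·(4) + (4)·(5) + (-3)·(5) − 12 = -27; |n| = √50.
Distance = |-27| / √50 = 27/√50 ≈ 3.8184.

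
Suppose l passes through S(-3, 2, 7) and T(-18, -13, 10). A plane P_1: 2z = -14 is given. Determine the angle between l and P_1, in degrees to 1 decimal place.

8.0

A direction vector for l is T − S = (-15, -15, 3).
sin θ = |n·v| / (|n||v|) = |6| / (√4 · √459) = 0.14003.
θ ≈ 8.0°.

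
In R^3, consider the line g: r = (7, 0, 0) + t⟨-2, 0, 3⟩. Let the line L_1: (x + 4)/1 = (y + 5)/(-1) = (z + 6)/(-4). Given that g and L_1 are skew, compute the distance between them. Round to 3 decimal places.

L_1 has direction (1, -1, -4) through (-4, -5, -6).
Common perpendicular direction n = (-2, 0, 3) × (1, -1, -4) = (3, -5, 2).
With w = (-4, -5, -6) − (7, 0, 0) = (-11, -5, -6), w · n = -20.
Distance = |w · n| / |n| = |-20| / √38 ≈ 3.244.

3.244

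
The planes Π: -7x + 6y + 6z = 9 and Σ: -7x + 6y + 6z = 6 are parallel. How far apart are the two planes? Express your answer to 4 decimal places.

0.2727

Same normal n = (-7, 6, 6) with |n| = √121; distance = |9 − 6| / |n| = 3/√121 ≈ 0.2727.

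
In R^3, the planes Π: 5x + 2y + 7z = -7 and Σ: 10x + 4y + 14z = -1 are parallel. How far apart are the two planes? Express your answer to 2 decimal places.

0.74

Rescale Σ by 1/2: 5x + 2y + 7z = -1/2. Then distance = |-7 − (-1/2)| / √78 ≈ 0.74.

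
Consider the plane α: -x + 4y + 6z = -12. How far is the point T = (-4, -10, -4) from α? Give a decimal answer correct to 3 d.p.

6.593

n·T − d = (-1)·(-4) + (4)·(-10) + (6)·(-4) − (-12) = -48; |n| = √53.
Distance = |-48| / √53 = 48/√53 ≈ 6.593.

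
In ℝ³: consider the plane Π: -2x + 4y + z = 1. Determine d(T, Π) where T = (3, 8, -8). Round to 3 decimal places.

3.710

n·T − d = (-2)·(3) + (4)·(8) + (1)·(-8) − 1 = 17; |n| = √21.
Distance = |17| / √21 = 17/√21 ≈ 3.710.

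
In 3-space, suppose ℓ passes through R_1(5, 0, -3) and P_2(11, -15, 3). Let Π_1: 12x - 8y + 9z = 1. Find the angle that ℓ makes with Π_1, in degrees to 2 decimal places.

57.11

A direction vector for ℓ is P_2 − R_1 = (6, -15, 6).
sin θ = |n·v| / (|n||v|) = |246| / (√289 · √297) = 0.83967.
θ ≈ 57.11°.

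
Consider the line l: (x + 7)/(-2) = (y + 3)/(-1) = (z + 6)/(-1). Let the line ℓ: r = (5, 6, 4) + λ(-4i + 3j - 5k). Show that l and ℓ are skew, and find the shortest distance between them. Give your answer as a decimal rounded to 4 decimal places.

l has direction (-2, -1, -1) through (-7, -3, -6).
Common perpendicular direction n = (-2, -1, -1) × (-4, 3, -5) = (8, -6, -10).
With w = (5, 6, 4) − (-7, -3, -6) = (12, 9, 10), w · n = -58.
Since n ≠ 0 the lines are not parallel, and w · n = -58 ≠ 0 so they do not intersect; hence they are skew.
Distance = |w · n| / |n| = |-58| / √200 ≈ 4.1012.

4.1012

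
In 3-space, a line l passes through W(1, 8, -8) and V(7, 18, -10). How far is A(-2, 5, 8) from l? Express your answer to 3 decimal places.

A direction vector for l is V − W = (6, 10, -2).
Taking (1, 8, -8) on l with direction v = (6, 10, -2): w = A − (1, 8, -8) = (-3, -3, 16), and w × v = (-154, 90, -12).
Distance = |w × v| / |v| = √31960 / √140 ≈ 15.109.

15.109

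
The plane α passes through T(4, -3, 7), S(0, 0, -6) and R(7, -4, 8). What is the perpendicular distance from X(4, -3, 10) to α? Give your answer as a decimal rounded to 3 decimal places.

TS = (-4, 3, -13), TR = (3, -1, 1); a normal to α is TS × TR = (-10, -35, -5).
Using T: α has equation -10x - 35y - 5z = 30.
n·X − d = (-10)·(4) + (-35)·(-3) + (-5)·(10) − 30 = -15; |n| = √1350.
Distance = |-15| / √1350 = 15/√1350 ≈ 0.408.

0.408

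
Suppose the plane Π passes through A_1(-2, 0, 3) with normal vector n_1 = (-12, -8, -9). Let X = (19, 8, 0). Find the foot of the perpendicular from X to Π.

Π: n_1·r = n_1·A_1 gives -12x - 8y - 9z = -3.
Foot = X − λn with λ = (n·X − d)/|n|² = (-292 − (-3))/289 = -1.
Foot = (19, 8, 0) − (-1)·(-12, -8, -9) = (7, 0, -9).

(7, 0, -9)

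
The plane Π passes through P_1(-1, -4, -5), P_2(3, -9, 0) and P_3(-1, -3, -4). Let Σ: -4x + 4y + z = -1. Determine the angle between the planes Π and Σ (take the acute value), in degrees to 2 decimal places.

P_1P_2 = (4, -5, 5), P_1P_3 = (0, 1, 1); a normal to Π is P_1P_2 × P_1P_3 = (-10, -4, 4).
Using P_1: Π has equation -10x - 4y + 4z = 6.
cos θ = |n₁·n₂| / (|n₁||n₂|) = |28| / (√132 · √33).
θ = arccos(0.42424) ≈ 64.90°.

64.90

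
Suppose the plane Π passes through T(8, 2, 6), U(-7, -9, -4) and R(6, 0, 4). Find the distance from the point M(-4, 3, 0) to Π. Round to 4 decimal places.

6.3264

TU = (-15, -11, -10), TR = (-2, -2, -2); a normal to Π is TU × TR = (2, -10, 8).
Using T: Π has equation 2x - 10y + 8z = 44.
n·M − d = (2)·(-4) + (-10)·(3) + (8)·(0) − 44 = -82; |n| = √168.
Distance = |-82| / √168 = 82/√168 ≈ 6.3264.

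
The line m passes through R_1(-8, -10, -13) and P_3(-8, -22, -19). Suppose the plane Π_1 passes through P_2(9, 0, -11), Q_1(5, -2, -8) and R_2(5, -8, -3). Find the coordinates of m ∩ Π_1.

A direction vector for m is P_3 − R_1 = (0, -12, -6).
P_2Q_1 = (-4, -2, 3), P_2R_2 = (-4, -8, 8); a normal to Π_1 is P_2Q_1 × P_2R_2 = (8, 20, 24).
Using P_2: Π_1 has equation 8x + 20y + 24z = -192.
Substitute r = (-8, -10, -13) + t(0, -12, -6) into the plane: -576 + (-384)t = -192, so t = -1.
Intersection: (-8, -10, -13) + (-1)·(0, -12, -6) = (-8, 2, -7).

(-8, 2, -7)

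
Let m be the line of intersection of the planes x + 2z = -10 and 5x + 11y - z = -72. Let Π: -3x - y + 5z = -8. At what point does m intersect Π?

(-2, -6, -4)

Direction of m: (1, 0, 2) × (5, 11, -1) = (-22, 11, 11).
A point on m: solving the two plane equations with x = 2 gives (2, -8, -6).
Substitute r = (2, -8, -6) + t(-22, 11, 11) into the plane: -28 + 110t = -8, so t = 2/11.
Intersection: (2, -8, -6) + (2/11)·(-22, 11, 11) = (-2, -6, -4).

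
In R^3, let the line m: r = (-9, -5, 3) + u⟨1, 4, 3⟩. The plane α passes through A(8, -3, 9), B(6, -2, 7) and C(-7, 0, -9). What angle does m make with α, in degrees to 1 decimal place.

AB = (-2, 1, -2), AC = (-15, 3, -18); a normal to α is AB × AC = (-12, -6, 9).
Using A: α has equation -12x - 6y + 9z = 3.
sin θ = |n·v| / (|n||v|) = |-9| / (√261 · √26) = 0.10925.
θ ≈ 6.3°.

6.3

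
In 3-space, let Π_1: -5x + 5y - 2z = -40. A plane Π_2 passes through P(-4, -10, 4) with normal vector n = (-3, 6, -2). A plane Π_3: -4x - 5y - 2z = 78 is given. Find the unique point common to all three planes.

(-2, -12, -5)

Π_2: n·r = n·P gives -3x + 6y - 2z = -56.
Solving the 3×3 linear system -5x + 5y - 2z = -40, -3x + 6y - 2z = -56, -4x - 5y - 2z = 78 (e.g. by elimination or Cramer's rule, determinant = 42) gives (-2, -12, -5).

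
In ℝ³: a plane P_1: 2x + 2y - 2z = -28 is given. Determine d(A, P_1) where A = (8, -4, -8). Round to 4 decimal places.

n·A − d = (2)·(8) + (2)·(-4) + (-2)·(-8) − (-28) = 52; |n| = √12.
Distance = |52| / √12 = 52/√12 ≈ 15.0111.

15.0111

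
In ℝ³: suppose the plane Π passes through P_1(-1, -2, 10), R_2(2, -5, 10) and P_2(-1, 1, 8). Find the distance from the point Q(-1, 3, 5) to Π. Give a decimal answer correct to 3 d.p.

1.213

P_1R_2 = (3, -3, 0), P_1P_2 = (0, 3, -2); a normal to Π is P_1R_2 × P_1P_2 = (6, 6, 9).
Using P_1: Π has equation 6x + 6y + 9z = 72.
n·Q − d = (6)·(-1) + (6)·(3) + (9)·(5) − 72 = -15; |n| = √153.
Distance = |-15| / √153 = 15/√153 ≈ 1.213.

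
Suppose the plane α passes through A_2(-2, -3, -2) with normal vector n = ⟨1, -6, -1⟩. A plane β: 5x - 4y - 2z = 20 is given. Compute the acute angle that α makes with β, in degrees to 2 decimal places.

41.44

α: n·r = n·A_2 gives x - 6y - z = 18.
cos θ = |n₁·n₂| / (|n₁||n₂|) = |31| / (√38 · √45).
θ = arccos(0.74966) ≈ 41.44°.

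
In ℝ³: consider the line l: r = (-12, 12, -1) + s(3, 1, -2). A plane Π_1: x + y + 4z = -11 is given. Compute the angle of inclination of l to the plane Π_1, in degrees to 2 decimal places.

sin θ = |n·v| / (|n||v|) = |-4| / (√18 · √14) = 0.25198.
θ ≈ 14.59°.

14.59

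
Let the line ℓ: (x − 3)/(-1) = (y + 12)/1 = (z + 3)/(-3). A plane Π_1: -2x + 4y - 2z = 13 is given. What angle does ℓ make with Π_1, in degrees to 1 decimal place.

47.6

ℓ has direction (-1, 1, -3) through (3, -12, -3).
sin θ = |n·v| / (|n||v|) = |12| / (√24 · √11) = 0.73855.
θ ≈ 47.6°.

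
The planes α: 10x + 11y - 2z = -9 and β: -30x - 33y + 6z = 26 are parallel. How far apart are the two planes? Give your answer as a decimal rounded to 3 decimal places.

0.022

Rescale β by 1/(-3): 10x + 11y - 2z = -26/3. Then distance = |-9 − (-26/3)| / √225 ≈ 0.022.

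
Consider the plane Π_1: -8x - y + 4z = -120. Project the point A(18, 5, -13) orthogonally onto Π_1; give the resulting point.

(10, 4, -9)

Foot = A − λn with λ = (n·A − d)/|n|² = (-201 − (-120))/81 = -1.
Foot = (18, 5, -13) − (-1)·(-8, -1, 4) = (10, 4, -9).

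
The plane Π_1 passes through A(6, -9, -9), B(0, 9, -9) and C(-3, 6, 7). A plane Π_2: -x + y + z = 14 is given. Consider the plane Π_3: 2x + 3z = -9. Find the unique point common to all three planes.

AB = (-6, 18, 0), AC = (-9, 15, 16); a normal to Π_1 is AB × AC = (288, 96, 72).
Using A: Π_1 has equation 288x + 96y + 72z = 216.
Solving the 3×3 linear system 288x + 96y + 72z = 216, -x + y + z = 14, 2x + 3z = -9 (e.g. by elimination or Cramer's rule, determinant = 1200) gives (-3, 12, -1).

(-3, 12, -1)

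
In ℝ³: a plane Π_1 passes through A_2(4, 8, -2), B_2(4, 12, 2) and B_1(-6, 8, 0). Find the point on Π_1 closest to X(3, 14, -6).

A_2B_2 = (0, 4, 4), A_2B_1 = (-10, 0, 2); a normal to Π_1 is A_2B_2 × A_2B_1 = (8, -40, 40).
Using A_2: Π_1 has equation 8x - 40y + 40z = -368.
Foot = X − λn with λ = (n·X − d)/|n|² = (-776 − (-368))/3264 = -1/8.
Foot = (3, 14, -6) − (-1/8)·(8, -40, 40) = (4, 9, -1).

(4, 9, -1)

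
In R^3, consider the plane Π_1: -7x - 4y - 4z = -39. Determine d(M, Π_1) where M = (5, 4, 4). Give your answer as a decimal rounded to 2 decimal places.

3.11

n·M − d = (-7)·(5) + (-4)·(4) + (-4)·(4) − (-39) = -28; |n| = √81.
Distance = |-28| / √81 = 28/√81 ≈ 3.11.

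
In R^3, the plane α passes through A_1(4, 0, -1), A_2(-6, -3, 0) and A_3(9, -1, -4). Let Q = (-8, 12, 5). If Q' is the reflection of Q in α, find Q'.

A_1A_2 = (-10, -3, 1), A_1A_3 = (5, -1, -3); a normal to α is A_1A_2 × A_1A_3 = (10, -25, 25).
Using A_1: α has equation 10x - 25y + 25z = 15.
λ = (n·Q − d)/|n|² = (-255 − 15)/1350 = -1/5.
Reflection = Q − 2λn = (-8, 12, 5) − (-2/5)·(10, -25, 25) = (-4, 2, 15).

(-4, 2, 15)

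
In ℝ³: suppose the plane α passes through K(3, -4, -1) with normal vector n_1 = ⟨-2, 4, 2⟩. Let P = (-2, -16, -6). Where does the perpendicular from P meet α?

α: n_1·r = n_1·K gives -2x + 4y + 2z = -24.
Foot = P − λn with λ = (n·P − d)/|n|² = (-72 − (-24))/24 = -2.
Foot = (-2, -16, -6) − (-2)·(-2, 4, 2) = (-6, -8, -2).

(-6, -8, -2)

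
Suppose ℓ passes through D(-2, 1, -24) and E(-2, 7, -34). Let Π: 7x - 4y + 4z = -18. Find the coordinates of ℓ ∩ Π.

A direction vector for ℓ is E − D = (0, 6, -10).
Substitute r = (-2, 1, -24) + t(0, 6, -10) into the plane: -114 + (-64)t = -18, so t = -3/2.
Intersection: (-2, 1, -24) + (-3/2)·(0, 6, -10) = (-2, -8, -9).

(-2, -8, -9)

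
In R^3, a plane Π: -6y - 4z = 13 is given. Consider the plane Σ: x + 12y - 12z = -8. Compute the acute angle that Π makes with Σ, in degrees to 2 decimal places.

78.71

cos θ = |n₁·n₂| / (|n₁||n₂|) = |-24| / (√52 · √289).
θ = arccos(0.19578) ≈ 78.71°.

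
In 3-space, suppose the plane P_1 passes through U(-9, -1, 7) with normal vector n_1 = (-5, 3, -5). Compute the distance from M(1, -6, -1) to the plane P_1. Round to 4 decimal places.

3.2547

P_1: n_1·r = n_1·U gives -5x + 3y - 5z = 7.
n·M − d = (-5)·(1) + (3)·(-6) + (-5)·(-1) − 7 = -25; |n| = √59.
Distance = |-25| / √59 = 25/√59 ≈ 3.2547.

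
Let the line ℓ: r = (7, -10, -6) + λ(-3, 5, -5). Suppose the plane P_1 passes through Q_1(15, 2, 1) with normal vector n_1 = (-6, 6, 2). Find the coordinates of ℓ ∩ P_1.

P_1: n_1·r = n_1·Q_1 gives -6x + 6y + 2z = -76.
Substitute r = (7, -10, -6) + t(-3, 5, -5) into the plane: -114 + 38t = -76, so t = 1.
Intersection: (7, -10, -6) + 1·(-3, 5, -5) = (4, -5, -11).

(4, -5, -11)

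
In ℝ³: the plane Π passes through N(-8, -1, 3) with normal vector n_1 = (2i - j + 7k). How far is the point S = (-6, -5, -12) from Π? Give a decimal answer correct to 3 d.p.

Π: n_1·r = n_1·N gives 2x - y + 7z = 6.
n·S − d = (2)·(-6) + (-1)·(-5) + (7)·(-12) − 6 = -97; |n| = √54.
Distance = |-97| / √54 = 97/√54 ≈ 13.200.

13.200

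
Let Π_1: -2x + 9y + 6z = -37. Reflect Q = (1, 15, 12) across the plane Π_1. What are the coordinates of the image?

λ = (n·Q − d)/|n|² = (205 − (-37))/121 = 2.
Reflection = Q − 2λn = (1, 15, 12) − 4·(-2, 9, 6) = (9, -21, -12).

(9, -21, -12)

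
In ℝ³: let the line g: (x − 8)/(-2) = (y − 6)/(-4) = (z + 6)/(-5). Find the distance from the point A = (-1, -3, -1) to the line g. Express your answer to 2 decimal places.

12.97

g has direction (-2, -4, -5) through (8, 6, -6).
Taking (8, 6, -6) on g with direction v = (-2, -4, -5): w = A − (8, 6, -6) = (-9, -9, 5), and w × v = (65, -55, 18).
Distance = |w × v| / |v| = √7574 / √45 ≈ 12.97.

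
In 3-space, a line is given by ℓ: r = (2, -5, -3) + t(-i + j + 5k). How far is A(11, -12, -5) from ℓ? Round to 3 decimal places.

10.439

Taking (2, -5, -3) on ℓ with direction v = (-1, 1, 5): w = A − (2, -5, -3) = (9, -7, -2), and w × v = (-33, -43, 2).
Distance = |w × v| / |v| = √2942 / √27 ≈ 10.439.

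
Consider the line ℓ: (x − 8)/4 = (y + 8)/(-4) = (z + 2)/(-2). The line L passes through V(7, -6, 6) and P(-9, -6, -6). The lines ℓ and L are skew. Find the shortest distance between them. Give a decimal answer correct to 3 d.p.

ℓ has direction (4, -4, -2) through (8, -8, -2).
A direction vector for L is P − V = (-16, 0, -12).
Common perpendicular direction n = (4, -4, -2) × (-16, 0, -12) = (48, 80, -64).
With w = (7, -6, 6) − (8, -8, -2) = (-1, 2, 8), w · n = -400.
Distance = |w · n| / |n| = |-400| / √12800 ≈ 3.536.

3.536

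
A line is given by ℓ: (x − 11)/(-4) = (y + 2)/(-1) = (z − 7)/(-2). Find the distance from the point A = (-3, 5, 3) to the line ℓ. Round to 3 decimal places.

10.309

ℓ has direction (-4, -1, -2) through (11, -2, 7).
Taking (11, -2, 7) on ℓ with direction v = (-4, -1, -2): w = A − (11, -2, 7) = (-14, 7, -4), and w × v = (-18, -12, 42).
Distance = |w × v| / |v| = √2232 / √21 ≈ 10.309.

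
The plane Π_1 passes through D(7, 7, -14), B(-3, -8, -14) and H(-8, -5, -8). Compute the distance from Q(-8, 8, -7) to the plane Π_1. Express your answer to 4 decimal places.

DB = (-10, -15, 0), DH = (-15, -12, 6); a normal to Π_1 is DB × DH = (-90, 60, -105).
Using D: Π_1 has equation -90x + 60y - 105z = 1260.
n·Q − d = (-90)·(-8) + (60)·(8) + (-105)·(-7) − 1260 = 675; |n| = √22725.
Distance = |675| / √22725 = 675/√22725 ≈ 4.4777.

4.4777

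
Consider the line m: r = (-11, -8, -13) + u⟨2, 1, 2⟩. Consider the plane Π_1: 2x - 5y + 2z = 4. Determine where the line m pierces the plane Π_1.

(-3, -4, -5)

Substitute r = (-11, -8, -13) + t(2, 1, 2) into the plane: -8 + 3t = 4, so t = 4.
Intersection: (-11, -8, -13) + 4·(2, 1, 2) = (-3, -4, -5).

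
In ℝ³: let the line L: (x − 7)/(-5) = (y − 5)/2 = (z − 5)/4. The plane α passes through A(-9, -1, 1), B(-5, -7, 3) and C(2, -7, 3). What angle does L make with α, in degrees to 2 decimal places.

41.30

L has direction (-5, 2, 4) through (7, 5, 5).
AB = (4, -6, 2), AC = (11, -6, 2); a normal to α is AB × AC = (0, 14, 42).
Using A: α has equation 14y + 42z = 28.
sin θ = |n·v| / (|n||v|) = |196| / (√1960 · √45) = 0.65997.
θ ≈ 41.30°.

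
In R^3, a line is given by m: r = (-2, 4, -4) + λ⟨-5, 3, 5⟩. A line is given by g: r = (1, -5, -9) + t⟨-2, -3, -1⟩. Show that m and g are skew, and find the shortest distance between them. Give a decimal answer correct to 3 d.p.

2.319

Common perpendicular direction n = (-5, 3, 5) × (-2, -3, -1) = (12, -15, 21).
With w = (1, -5, -9) − (-2, 4, -4) = (3, -9, -5), w · n = 66.
Since n ≠ 0 the lines are not parallel, and w · n = 66 ≠ 0 so they do not intersect; hence they are skew.
Distance = |w · n| / |n| = |66| / √810 ≈ 2.319.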